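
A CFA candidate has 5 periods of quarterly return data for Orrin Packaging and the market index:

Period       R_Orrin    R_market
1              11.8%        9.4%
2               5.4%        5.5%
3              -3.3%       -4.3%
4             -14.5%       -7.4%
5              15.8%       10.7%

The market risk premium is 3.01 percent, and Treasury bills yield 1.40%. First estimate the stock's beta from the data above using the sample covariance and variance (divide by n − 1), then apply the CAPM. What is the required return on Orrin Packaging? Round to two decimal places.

5.77%

Mean R_i = (11.8 + 5.4 − 3.3 − 14.5 + 15.8) / 5 = 3.0400%
Mean R_m = (9.4 + 5.5 − 4.3 − 7.4 + 10.7) / 5 = 2.7800%
Σ(R_i − R̄_i)(R_m − R̄_m) = 388.9140  ⇒  Cov = 388.9140 / 4 = 97.2285
Σ(R_m − R̄_m)² = 267.7080  ⇒  Var(R_m) = 267.7080 / 4 = 66.9270
β = Cov / Var(R_m) = 97.2285 / 66.9270 = 1.4528
E(R) = R_f + β × MRP = 1.40% + 1.4528 × 3.01% = 5.77%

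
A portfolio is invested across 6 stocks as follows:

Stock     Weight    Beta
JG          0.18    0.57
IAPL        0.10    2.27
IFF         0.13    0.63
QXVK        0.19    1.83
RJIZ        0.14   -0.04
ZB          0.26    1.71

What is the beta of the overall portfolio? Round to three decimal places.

β_P = Σ w_i β_i = 0.18×0.57 + 0.10×2.27 + 0.13×0.63 + 0.19×1.83 + 0.14×-0.04 + 0.26×1.71 = 1.1982

1.198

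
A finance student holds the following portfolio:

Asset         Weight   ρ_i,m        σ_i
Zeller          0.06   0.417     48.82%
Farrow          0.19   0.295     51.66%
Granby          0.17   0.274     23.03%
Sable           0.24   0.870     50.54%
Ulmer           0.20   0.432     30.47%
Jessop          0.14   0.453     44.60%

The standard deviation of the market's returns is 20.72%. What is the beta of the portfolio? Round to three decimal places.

β_Zeller = 0.417 × 48.82% / 20.72% = 0.9825
β_Farrow = 0.295 × 51.66% / 20.72% = 0.7355
β_Granby = 0.274 × 23.03% / 20.72% = 0.3045
β_Sable = 0.870 × 50.54% / 20.72% = 2.1221
β_Ulmer = 0.432 × 30.47% / 20.72% = 0.6353
β_Jessop = 0.453 × 44.60% / 20.72% = 0.9751
β_P = Σ w_i β_i = 0.06×0.9825 + 0.19×0.7355 + 0.17×0.3045 + 0.24×2.1221 + 0.20×0.6353 + 0.14×0.9751 = 1.0233

1.023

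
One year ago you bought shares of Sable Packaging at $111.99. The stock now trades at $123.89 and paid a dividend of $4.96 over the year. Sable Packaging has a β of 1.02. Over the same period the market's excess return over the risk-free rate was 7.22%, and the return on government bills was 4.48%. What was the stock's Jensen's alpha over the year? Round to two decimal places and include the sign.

+3.21%

Realised HPR = (P1 + D1 − P0) / P0 = (123.89 + 4.96 − 111.99) / 111.99 = 16.86 / 111.99 = 15.0549%
CAPM required = R_f + β·MRP = 4.48% + 1.02 × 7.22% = 11.8444%
α = realised − required = 15.0549% − 11.8444% = +3.21%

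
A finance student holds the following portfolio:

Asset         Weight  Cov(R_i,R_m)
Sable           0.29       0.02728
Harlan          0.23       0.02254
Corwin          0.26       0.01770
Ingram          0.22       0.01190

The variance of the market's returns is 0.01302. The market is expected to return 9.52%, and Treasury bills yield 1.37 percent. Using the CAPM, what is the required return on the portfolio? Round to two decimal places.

β_Sable = 0.02728 / 0.01302 = 2.0952
β_Harlan = 0.02254 / 0.01302 = 1.7312
β_Corwin = 0.01770 / 0.01302 = 1.3594
β_Ingram = 0.01190 / 0.01302 = 0.9140
β_P = Σ w_i β_i = 0.29×2.0952 + 0.23×1.7312 + 0.26×1.3594 + 0.22×0.9140 = 1.5603
MRP = 9.52% − 1.37% = 8.15%
E(R_P) = R_f + β_P × MRP = 1.37% + 1.5603 × 8.15% = 14.09%

14.09%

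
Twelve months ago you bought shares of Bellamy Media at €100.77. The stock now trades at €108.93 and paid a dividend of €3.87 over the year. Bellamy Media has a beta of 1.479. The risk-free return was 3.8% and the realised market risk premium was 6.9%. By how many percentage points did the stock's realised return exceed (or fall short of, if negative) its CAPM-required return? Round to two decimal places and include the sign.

-2.07%

Realised HPR = (P1 + D1 − P0) / P0 = (108.93 + 3.87 − 100.77) / 100.77 = 12.03 / 100.77 = 11.9381%
CAPM required = R_f + β·MRP = 3.8% + 1.479 × 6.9% = 14.0051%
α = realised − required = 11.9381% − 14.0051% = -2.07%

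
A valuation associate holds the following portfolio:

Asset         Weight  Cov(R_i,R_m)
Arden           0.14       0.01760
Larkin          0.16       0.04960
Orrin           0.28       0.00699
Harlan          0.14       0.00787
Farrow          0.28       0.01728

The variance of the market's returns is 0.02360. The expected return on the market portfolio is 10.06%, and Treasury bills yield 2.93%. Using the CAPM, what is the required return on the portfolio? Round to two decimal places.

β_Arden = 0.01760 / 0.02360 = 0.7458
β_Larkin = 0.04960 / 0.02360 = 2.1017
β_Orrin = 0.00699 / 0.02360 = 0.2962
β_Harlan = 0.00787 / 0.02360 = 0.3335
β_Farrow = 0.01728 / 0.02360 = 0.7322
β_P = Σ w_i β_i = 0.14×0.7458 + 0.16×2.1017 + 0.28×0.2962 + 0.14×0.3335 + 0.28×0.7322 = 0.7753
MRP = 10.06% − 2.93% = 7.13%
E(R_P) = R_f + β_P × MRP = 2.93% + 0.7753 × 7.13% = 8.46%

8.46%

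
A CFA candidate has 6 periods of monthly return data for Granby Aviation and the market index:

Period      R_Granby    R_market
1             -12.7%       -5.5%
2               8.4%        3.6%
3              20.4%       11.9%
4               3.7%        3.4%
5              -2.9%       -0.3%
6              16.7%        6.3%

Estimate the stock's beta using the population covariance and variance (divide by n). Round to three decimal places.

2.035

Mean R_i = (-12.7 + 8.4 + 20.4 + 3.7 − 2.9 + 16.7) / 6 = 5.6000%
Mean R_m = (-5.5 + 3.6 + 11.9 + 3.4 − 0.3 + 6.3) / 6 = 3.2333%
Σ(R_i − R̄_i)(R_m − R̄_m) = 352.8700  ⇒  Cov = 352.8700 / 6 = 58.8117
Σ(R_m − R̄_m)² = 173.4333  ⇒  Var(R_m) = 173.4333 / 6 = 28.9056
β = Cov / Var(R_m) = 58.8117 / 28.9056 = 2.0346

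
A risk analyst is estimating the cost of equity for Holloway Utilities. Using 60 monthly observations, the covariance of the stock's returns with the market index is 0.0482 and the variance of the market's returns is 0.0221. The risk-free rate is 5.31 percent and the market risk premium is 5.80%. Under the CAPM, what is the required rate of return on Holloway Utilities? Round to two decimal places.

17.96%

β = Cov(R_i, R_m) / Var(R_m) = 0.0482 / 0.0221 = 2.1810
E(R) = R_f + β × MRP = 5.31% + 2.1810 × 5.80% = 17.96%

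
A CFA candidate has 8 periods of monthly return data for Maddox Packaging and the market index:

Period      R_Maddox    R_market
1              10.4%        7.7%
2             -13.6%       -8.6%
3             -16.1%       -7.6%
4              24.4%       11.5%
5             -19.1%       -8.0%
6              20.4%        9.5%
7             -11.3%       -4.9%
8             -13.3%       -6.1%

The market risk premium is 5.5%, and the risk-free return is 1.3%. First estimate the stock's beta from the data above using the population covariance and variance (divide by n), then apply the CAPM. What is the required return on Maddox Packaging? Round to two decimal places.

12.31%

Mean R_i = (10.4 − 13.6 − 16.1 + 24.4 − 19.1 + 20.4 − 11.3 − 13.3) / 8 = -2.2750%
Mean R_m = (7.7 − 8.6 − 7.6 + 11.5 − 8.0 + 9.5 − 4.9 − 6.1) / 8 = -0.8125%
Σ(R_i − R̄_i)(R_m − R̄_m) = 1068.3125  ⇒  Cov = 1068.3125 / 8 = 133.5391
Σ(R_m − R̄_m)² = 533.4488  ⇒  Var(R_m) = 533.4488 / 8 = 66.6811
β = Cov / Var(R_m) = 133.5391 / 66.6811 = 2.0027
E(R) = R_f + β × MRP = 1.3% + 2.0027 × 5.5% = 12.31%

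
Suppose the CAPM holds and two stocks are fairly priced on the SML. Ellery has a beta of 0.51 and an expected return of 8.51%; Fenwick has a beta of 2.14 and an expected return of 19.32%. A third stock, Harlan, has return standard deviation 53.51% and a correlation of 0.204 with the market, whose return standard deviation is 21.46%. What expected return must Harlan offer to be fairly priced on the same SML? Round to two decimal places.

MRP = (19.32% − 8.51%) / (2.14 − 0.51) = 6.6319%
R_f = 8.51% − 0.51 × 6.6319% = 5.1277%
β_Harlan = ρ·σ_i/σ_m = 0.204 × 53.51 / 21.46 = 0.5087
E(R_Harlan) = R_f + β × MRP = 5.1277% + 0.5087 × 6.6319% = 8.50%

8.50%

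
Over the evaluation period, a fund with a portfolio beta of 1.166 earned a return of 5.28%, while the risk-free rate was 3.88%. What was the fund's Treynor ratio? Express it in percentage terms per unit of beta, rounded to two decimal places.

1.20%

Treynor = (R_P − R_f) / β_P = (5.28% − 3.88%) / 1.1660 = 1.40% / 1.1660 = 1.20%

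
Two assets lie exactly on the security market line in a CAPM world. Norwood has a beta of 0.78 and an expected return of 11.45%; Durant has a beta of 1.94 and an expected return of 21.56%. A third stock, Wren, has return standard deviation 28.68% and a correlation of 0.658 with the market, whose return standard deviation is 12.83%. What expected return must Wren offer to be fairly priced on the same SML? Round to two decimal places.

17.47%

MRP = (21.56% − 11.45%) / (1.94 − 0.78) = 8.7155%
R_f = 11.45% − 0.78 × 8.7155% = 4.6519%
β_Wren = ρ·σ_i/σ_m = 0.658 × 28.68 / 12.83 = 1.4709
E(R_Wren) = R_f + β × MRP = 4.6519% + 1.4709 × 8.7155% = 17.47%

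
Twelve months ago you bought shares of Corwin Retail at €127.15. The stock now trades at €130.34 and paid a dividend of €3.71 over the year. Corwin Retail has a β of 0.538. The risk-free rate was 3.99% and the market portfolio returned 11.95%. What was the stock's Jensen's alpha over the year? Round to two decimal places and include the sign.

-2.85%

Realised HPR = (P1 + D1 − P0) / P0 = (130.34 + 3.71 − 127.15) / 127.15 = 6.90 / 127.15 = 5.4267%
MRP = 11.95% − 3.99% = 7.96%
CAPM required = R_f + β·MRP = 3.99% + 0.538 × 7.96% = 8.27248%
α = realised − required = 5.4267% − 8.27248% = -2.85%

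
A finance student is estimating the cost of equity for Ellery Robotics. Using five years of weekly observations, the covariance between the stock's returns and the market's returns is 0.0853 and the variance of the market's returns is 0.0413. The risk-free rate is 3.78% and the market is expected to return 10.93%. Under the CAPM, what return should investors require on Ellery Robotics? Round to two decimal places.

18.55%

β = Cov(R_i, R_m) / Var(R_m) = 0.0853 / 0.0413 = 2.0654
MRP = 10.93% − 3.78% = 7.15%
E(R) = R_f + β × MRP = 3.78% + 2.0654 × 7.15% = 18.55%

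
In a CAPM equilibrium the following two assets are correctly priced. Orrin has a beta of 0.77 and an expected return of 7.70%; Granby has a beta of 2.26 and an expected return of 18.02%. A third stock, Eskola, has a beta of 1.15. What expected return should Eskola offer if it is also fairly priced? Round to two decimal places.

10.33%

MRP (SML slope) = (18.02% − 7.70%) / (2.26 − 0.77) = 10.32% / 1.49 = 6.9262%
R_f (intercept) = 7.70% − 0.77 × 6.9262% = 2.3668%
E(R_Eskola) = R_f + β × MRP = 2.3668% + 1.15 × 6.9262% = 10.33%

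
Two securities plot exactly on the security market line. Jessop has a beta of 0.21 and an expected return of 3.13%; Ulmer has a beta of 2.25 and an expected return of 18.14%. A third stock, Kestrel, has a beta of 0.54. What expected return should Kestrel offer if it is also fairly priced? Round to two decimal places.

MRP (SML slope) = (18.14% − 3.13%) / (2.25 − 0.21) = 15.01% / 2.04 = 7.3578%
R_f (intercept) = 3.13% − 0.21 × 7.3578% = 1.5849%
E(R_Kestrel) = R_f + β × MRP = 1.5849% + 0.54 × 7.3578% = 5.56%

5.56%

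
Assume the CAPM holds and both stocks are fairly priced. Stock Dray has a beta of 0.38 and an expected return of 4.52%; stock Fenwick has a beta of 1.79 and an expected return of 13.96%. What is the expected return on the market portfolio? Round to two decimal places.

Both satisfy E(R) = R_f + β·MRP, so the slope of the SML is
MRP = (13.96% − 4.52%) / (1.79 − 0.38) = 9.44% / 1.41 = 6.6950%
R_f = E(R_Dray) − β_Dray·MRP = 4.52% − 0.38 × 6.6950% = 1.9759%
E(R_m) = R_f + MRP = 1.9759% + 6.6950% = 8.67%

8.67%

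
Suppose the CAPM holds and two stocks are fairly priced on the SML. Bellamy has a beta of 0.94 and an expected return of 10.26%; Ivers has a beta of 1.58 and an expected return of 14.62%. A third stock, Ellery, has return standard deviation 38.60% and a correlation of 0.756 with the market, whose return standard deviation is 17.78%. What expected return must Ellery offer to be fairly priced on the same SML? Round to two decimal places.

MRP = (14.62% − 10.26%) / (1.58 − 0.94) = 6.8125%
R_f = 10.26% − 0.94 × 6.8125% = 3.8563%
β_Ellery = ρ·σ_i/σ_m = 0.756 × 38.60 / 17.78 = 1.6413
E(R_Ellery) = R_f + β × MRP = 3.8563% + 1.6413 × 6.8125% = 15.04%

15.04%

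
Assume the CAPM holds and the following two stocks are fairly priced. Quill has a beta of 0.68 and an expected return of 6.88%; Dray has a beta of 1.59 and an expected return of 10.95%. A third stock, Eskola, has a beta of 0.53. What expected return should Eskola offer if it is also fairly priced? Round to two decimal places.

MRP (SML slope) = (10.95% − 6.88%) / (1.59 − 0.68) = 4.07% / 0.91 = 4.4725%
R_f (intercept) = 6.88% − 0.68 × 4.4725% = 3.8387%
E(R_Eskola) = R_f + β × MRP = 3.8387% + 0.53 × 4.4725% = 6.21%

6.21%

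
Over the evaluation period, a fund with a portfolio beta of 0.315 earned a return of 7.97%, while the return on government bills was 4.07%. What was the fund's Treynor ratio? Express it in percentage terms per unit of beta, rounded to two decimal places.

Treynor = (R_P − R_f) / β_P = (7.97% − 4.07%) / 0.3150 = 3.90% / 0.3150 = 12.38%

12.38%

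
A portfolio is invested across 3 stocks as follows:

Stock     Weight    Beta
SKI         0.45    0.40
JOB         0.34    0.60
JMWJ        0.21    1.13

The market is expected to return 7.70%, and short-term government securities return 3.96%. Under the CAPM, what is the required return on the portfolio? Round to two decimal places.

β_P = Σ w_i β_i = 0.45×0.40 + 0.34×0.60 + 0.21×1.13 = 0.6213
MRP = 7.70% − 3.96% = 3.74%
E(R_P) = R_f + β_P × MRP = 3.96% + 0.6213 × 3.74% = 6.28%

6.28%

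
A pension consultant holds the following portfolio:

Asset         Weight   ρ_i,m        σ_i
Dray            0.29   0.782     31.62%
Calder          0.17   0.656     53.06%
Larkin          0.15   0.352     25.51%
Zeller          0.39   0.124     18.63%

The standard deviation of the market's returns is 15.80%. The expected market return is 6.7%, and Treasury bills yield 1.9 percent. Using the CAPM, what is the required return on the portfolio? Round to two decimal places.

6.56%

β_Dray = 0.782 × 31.62% / 15.80% = 1.5650
β_Calder = 0.656 × 53.06% / 15.80% = 2.2030
β_Larkin = 0.352 × 25.51% / 15.80% = 0.5683
β_Zeller = 0.124 × 18.63% / 15.80% = 0.1462
β_P = Σ w_i β_i = 0.29×1.5650 + 0.17×2.2030 + 0.15×0.5683 + 0.39×0.1462 = 0.9706
MRP = 6.7% − 1.9% = 4.80%
E(R_P) = R_f + β_P × MRP = 1.9% + 0.9706 × 4.8% = 6.56%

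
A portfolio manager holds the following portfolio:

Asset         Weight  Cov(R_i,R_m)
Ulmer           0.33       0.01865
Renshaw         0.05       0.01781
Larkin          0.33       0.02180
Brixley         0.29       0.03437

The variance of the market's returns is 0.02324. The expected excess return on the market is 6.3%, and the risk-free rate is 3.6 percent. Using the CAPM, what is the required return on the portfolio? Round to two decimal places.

10.16%

β_Ulmer = 0.01865 / 0.02324 = 0.8025
β_Renshaw = 0.01781 / 0.02324 = 0.7664
β_Larkin = 0.02180 / 0.02324 = 0.9380
β_Brixley = 0.03437 / 0.02324 = 1.4789
β_P = Σ w_i β_i = 0.33×0.8025 + 0.05×0.7664 + 0.33×0.9380 + 0.29×1.4789 = 1.0416
E(R_P) = R_f + β_P × MRP = 3.6% + 1.0416 × 6.3% = 10.16%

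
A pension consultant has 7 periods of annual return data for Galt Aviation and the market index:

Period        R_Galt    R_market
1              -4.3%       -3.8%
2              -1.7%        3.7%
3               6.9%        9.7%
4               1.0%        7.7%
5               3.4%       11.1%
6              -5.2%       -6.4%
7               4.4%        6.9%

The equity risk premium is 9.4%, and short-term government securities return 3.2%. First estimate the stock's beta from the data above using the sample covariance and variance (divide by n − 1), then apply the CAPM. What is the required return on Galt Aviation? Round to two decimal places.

Mean R_i = (-4.3 − 1.7 + 6.9 + 1.0 + 3.4 − 5.2 + 4.4) / 7 = 0.6429%
Mean R_m = (-3.8 + 3.7 + 9.7 + 7.7 + 11.1 − 6.4 + 6.9) / 7 = 4.1286%
Σ(R_i − R̄_i)(R_m − R̄_m) = 167.4814  ⇒  Cov = 167.4814 / 6 = 27.9136
Σ(R_m − R̄_m)² = 273.9743  ⇒  Var(R_m) = 273.9743 / 6 = 45.6624
β = Cov / Var(R_m) = 27.9136 / 45.6624 = 0.6113
E(R) = R_f + β × MRP = 3.2% + 0.6113 × 9.4% = 8.95%

8.95%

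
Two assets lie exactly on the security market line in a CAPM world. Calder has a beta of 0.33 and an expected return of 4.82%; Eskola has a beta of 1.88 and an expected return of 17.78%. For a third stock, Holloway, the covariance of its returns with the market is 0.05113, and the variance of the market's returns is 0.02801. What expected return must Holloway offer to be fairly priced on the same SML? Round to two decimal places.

17.32%

MRP = (17.78% − 4.82%) / (1.88 − 0.33) = 8.3613%
R_f = 4.82% − 0.33 × 8.3613% = 2.0608%
β_Holloway = Cov / Var(R_m) = 0.05113 / 0.02801 = 1.8254
E(R_Holloway) = R_f + β × MRP = 2.0608% + 1.8254 × 8.3613% = 17.32%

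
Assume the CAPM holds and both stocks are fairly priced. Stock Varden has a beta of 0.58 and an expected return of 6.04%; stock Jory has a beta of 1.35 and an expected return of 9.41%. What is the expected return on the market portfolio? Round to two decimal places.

7.88%

Both satisfy E(R) = R_f + β·MRP, so the slope of the SML is
MRP = (9.41% − 6.04%) / (1.35 − 0.58) = 3.37% / 0.77 = 4.3766%
R_f = E(R_Varden) − β_Varden·MRP = 6.04% − 0.58 × 4.3766% = 3.5016%
E(R_m) = R_f + MRP = 3.5016% + 4.3766% = 7.88%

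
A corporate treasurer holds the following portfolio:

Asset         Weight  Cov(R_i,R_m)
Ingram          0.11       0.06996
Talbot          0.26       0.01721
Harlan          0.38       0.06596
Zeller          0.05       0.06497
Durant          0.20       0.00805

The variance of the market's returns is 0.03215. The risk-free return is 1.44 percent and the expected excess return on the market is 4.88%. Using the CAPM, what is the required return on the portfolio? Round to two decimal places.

β_Ingram = 0.06996 / 0.03215 = 2.1760
β_Talbot = 0.01721 / 0.03215 = 0.5353
β_Harlan = 0.06596 / 0.03215 = 2.0516
β_Zeller = 0.06497 / 0.03215 = 2.0208
β_Durant = 0.00805 / 0.03215 = 0.2504
β_P = Σ w_i β_i = 0.11×2.1760 + 0.26×0.5353 + 0.38×2.0516 + 0.05×2.0208 + 0.20×0.2504 = 1.3093
E(R_P) = R_f + β_P × MRP = 1.44% + 1.3093 × 4.88% = 7.83%

7.83%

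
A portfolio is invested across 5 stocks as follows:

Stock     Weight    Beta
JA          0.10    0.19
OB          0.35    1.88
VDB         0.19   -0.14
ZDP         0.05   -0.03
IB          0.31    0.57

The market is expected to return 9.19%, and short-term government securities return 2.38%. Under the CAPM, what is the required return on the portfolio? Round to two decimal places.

β_P = Σ w_i β_i = 0.10×0.19 + 0.35×1.88 + 0.19×-0.14 + 0.05×-0.03 + 0.31×0.57 = 0.8256
MRP = 9.19% − 2.38% = 6.81%
E(R_P) = R_f + β_P × MRP = 2.38% + 0.8256 × 6.81% = 8.00%

8.00%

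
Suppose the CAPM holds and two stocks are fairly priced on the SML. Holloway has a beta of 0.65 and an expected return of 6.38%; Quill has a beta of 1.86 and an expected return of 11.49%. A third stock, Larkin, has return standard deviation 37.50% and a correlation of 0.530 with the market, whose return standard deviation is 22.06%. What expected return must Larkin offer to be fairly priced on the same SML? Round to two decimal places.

7.44%

MRP = (11.49% − 6.38%) / (1.86 − 0.65) = 4.2231%
R_f = 6.38% − 0.65 × 4.2231% = 3.6350%
β_Larkin = ρ·σ_i/σ_m = 0.530 × 37.50 / 22.06 = 0.9010
E(R_Larkin) = R_f + β × MRP = 3.6350% + 0.9010 × 4.2231% = 7.44%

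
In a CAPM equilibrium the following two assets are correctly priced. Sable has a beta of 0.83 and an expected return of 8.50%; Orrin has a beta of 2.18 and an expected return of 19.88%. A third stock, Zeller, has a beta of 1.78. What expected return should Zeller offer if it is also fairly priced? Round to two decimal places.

16.51%

MRP (SML slope) = (19.88% − 8.50%) / (2.18 − 0.83) = 11.38% / 1.35 = 8.4296%
R_f (intercept) = 8.50% − 0.83 × 8.4296% = 1.5034%
E(R_Zeller) = R_f + β × MRP = 1.5034% + 1.78 × 8.4296% = 16.51%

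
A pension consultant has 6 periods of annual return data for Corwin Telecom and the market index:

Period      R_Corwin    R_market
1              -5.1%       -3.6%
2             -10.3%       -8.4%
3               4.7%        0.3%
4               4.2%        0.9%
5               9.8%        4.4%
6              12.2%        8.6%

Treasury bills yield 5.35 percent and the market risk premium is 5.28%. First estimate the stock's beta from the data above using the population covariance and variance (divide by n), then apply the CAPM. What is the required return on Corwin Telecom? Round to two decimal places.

12.88%

Mean R_i = (-5.1 − 10.3 + 4.7 + 4.2 + 9.8 + 12.2) / 6 = 2.5833%
Mean R_m = (-3.6 − 8.4 + 0.3 + 0.9 + 4.4 + 8.6) / 6 = 0.3667%
Σ(R_i − R̄_i)(R_m − R̄_m) = 252.4267  ⇒  Cov = 252.4267 / 6 = 42.0711
Σ(R_m − R̄_m)² = 176.9333  ⇒  Var(R_m) = 176.9333 / 6 = 29.4889
β = Cov / Var(R_m) = 42.0711 / 29.4889 = 1.4267
E(R) = R_f + β × MRP = 5.35% + 1.4267 × 5.28% = 12.88%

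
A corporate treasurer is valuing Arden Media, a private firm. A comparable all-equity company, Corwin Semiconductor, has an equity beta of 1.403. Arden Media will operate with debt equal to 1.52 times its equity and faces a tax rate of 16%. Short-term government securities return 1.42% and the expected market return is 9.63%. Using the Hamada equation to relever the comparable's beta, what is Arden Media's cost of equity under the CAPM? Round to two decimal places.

β_L = β_U × [1 + (1 − t)(D/E)] = 1.403 × [1 + (1 − 0.16) × 1.52]
    = 1.403 × [1 + 0.84 × 1.52] = 1.403 × 2.2768 = 3.1944
MRP = 9.63% − 1.42% = 8.21%
E(R) = R_f + β_L × MRP = 1.42% + 3.1944 × 8.21% = 27.65%

27.65%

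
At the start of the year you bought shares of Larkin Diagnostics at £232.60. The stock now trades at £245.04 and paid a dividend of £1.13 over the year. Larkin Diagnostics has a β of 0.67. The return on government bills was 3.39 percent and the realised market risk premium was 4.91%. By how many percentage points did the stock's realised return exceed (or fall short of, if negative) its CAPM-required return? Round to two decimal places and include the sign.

Realised HPR = (P1 + D1 − P0) / P0 = (245.04 + 1.13 − 232.60) / 232.60 = 13.57 / 232.60 = 5.8340%
CAPM required = R_f + β·MRP = 3.39% + 0.67 × 4.91% = 6.6797%
α = realised − required = 5.8340% − 6.6797% = -0.85%

-0.85%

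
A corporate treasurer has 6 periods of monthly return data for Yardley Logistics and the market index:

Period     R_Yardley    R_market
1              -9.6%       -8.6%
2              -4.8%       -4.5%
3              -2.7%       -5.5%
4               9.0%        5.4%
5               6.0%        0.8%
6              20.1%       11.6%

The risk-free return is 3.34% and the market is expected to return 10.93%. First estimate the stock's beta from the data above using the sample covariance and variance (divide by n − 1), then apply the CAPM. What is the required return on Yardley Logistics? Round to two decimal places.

Mean R_i = (-9.6 − 4.8 − 2.7 + 9.0 + 6.0 + 20.1) / 6 = 3.0000%
Mean R_m = (-8.6 − 4.5 − 5.5 + 5.4 + 0.8 + 11.6) / 6 = -0.1333%
Σ(R_i − R̄_i)(R_m − R̄_m) = 407.9700  ⇒  Cov = 407.9700 / 5 = 81.5940
Σ(R_m − R̄_m)² = 288.7133  ⇒  Var(R_m) = 288.7133 / 5 = 57.7427
β = Cov / Var(R_m) = 81.5940 / 57.7427 = 1.4131
MRP = 10.93% − 3.34% = 7.59%
E(R) = R_f + β × MRP = 3.34% + 1.4131 × 7.59% = 14.07%

14.07%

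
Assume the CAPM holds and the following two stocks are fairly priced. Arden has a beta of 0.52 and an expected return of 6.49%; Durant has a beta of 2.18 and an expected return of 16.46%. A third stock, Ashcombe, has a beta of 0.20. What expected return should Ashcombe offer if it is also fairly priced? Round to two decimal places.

4.57%

MRP (SML slope) = (16.46% − 6.49%) / (2.18 − 0.52) = 9.97% / 1.66 = 6.0060%
R_f (intercept) = 6.49% − 0.52 × 6.0060% = 3.3669%
E(R_Ashcombe) = R_f + β × MRP = 3.3669% + 0.20 × 6.0060% = 4.57%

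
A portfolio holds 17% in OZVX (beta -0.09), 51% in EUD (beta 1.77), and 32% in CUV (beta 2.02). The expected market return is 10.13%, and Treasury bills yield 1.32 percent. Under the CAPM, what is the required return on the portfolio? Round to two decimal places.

β_P = Σ w_i β_i = 0.17×-0.09 + 0.51×1.77 + 0.32×2.02 = 1.5338
MRP = 10.13% − 1.32% = 8.81%
E(R_P) = R_f + β_P × MRP = 1.32% + 1.5338 × 8.81% = 14.83%

14.83%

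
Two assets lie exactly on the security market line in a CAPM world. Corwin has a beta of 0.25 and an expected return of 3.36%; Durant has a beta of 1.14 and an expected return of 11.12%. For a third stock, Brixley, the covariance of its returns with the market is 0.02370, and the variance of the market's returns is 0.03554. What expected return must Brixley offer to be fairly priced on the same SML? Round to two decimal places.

6.99%

MRP = (11.12% − 3.36%) / (1.14 − 0.25) = 8.7191%
R_f = 3.36% − 0.25 × 8.7191% = 1.1802%
β_Brixley = Cov / Var(R_m) = 0.02370 / 0.03554 = 0.6669
E(R_Brixley) = R_f + β × MRP = 1.1802% + 0.6669 × 8.7191% = 6.99%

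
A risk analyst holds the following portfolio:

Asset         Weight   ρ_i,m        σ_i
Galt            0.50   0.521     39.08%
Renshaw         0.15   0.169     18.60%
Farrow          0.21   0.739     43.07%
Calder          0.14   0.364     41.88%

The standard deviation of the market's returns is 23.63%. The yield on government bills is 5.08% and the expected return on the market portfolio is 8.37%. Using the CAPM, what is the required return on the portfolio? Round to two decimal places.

7.79%

β_Galt = 0.521 × 39.08% / 23.63% = 0.8616
β_Renshaw = 0.169 × 18.60% / 23.63% = 0.1330
β_Farrow = 0.739 × 43.07% / 23.63% = 1.3470
β_Calder = 0.364 × 41.88% / 23.63% = 0.6451
β_P = Σ w_i β_i = 0.50×0.8616 + 0.15×0.1330 + 0.21×1.3470 + 0.14×0.6451 = 0.8239
MRP = 8.37% − 5.08% = 3.29%
E(R_P) = R_f + β_P × MRP = 5.08% + 0.8239 × 3.29% = 7.79%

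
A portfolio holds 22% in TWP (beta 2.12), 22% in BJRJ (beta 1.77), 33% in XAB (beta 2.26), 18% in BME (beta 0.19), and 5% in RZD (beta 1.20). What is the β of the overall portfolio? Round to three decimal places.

β_P = Σ w_i β_i = 0.22×2.12 + 0.22×1.77 + 0.33×2.26 + 0.18×0.19 + 0.05×1.20 = 1.6958

1.696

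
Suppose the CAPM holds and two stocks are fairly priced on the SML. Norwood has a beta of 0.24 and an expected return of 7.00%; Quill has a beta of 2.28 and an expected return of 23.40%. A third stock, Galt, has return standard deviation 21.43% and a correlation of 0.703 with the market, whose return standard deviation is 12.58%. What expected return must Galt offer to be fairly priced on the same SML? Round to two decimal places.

MRP = (23.40% − 7.00%) / (2.28 − 0.24) = 8.0392%
R_f = 7.00% − 0.24 × 8.0392% = 5.0706%
β_Galt = ρ·σ_i/σ_m = 0.703 × 21.43 / 12.58 = 1.1976
E(R_Galt) = R_f + β × MRP = 5.0706% + 1.1976 × 8.0392% = 14.70%

14.70%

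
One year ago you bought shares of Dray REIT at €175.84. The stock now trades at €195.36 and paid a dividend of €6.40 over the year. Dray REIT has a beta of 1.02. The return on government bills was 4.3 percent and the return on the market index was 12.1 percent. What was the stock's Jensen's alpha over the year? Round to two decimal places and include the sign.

Realised HPR = (P1 + D1 − P0) / P0 = (195.36 + 6.40 − 175.84) / 175.84 = 25.92 / 175.84 = 14.7407%
MRP = 12.1% − 4.3% = 7.80%
CAPM required = R_f + β·MRP = 4.3% + 1.02 × 7.8% = 12.2560%
α = realised − required = 14.7407% − 12.2560% = +2.48%

+2.48%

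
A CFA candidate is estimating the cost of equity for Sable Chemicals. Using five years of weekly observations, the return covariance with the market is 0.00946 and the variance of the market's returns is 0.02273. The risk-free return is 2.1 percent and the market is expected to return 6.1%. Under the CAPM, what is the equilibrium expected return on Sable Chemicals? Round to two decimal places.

β = Cov(R_i, R_m) / Var(R_m) = 0.00946 / 0.02273 = 0.4162
MRP = 6.1% − 2.1% = 4.00%
E(R) = R_f + β × MRP = 2.1% + 0.4162 × 4.0% = 3.76%

3.76%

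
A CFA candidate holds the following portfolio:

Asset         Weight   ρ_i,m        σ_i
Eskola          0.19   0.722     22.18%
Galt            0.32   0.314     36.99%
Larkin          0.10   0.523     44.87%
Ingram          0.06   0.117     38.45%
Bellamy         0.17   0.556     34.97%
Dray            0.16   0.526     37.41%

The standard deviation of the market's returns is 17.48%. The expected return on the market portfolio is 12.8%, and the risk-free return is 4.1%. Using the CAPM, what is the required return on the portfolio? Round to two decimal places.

β_Eskola = 0.722 × 22.18% / 17.48% = 0.9161
β_Galt = 0.314 × 36.99% / 17.48% = 0.6645
β_Larkin = 0.523 × 44.87% / 17.48% = 1.3425
β_Ingram = 0.117 × 38.45% / 17.48% = 0.2574
β_Bellamy = 0.556 × 34.97% / 17.48% = 1.1123
β_Dray = 0.526 × 37.41% / 17.48% = 1.1257
β_P = Σ w_i β_i = 0.19×0.9161 + 0.32×0.6645 + 0.10×1.3425 + 0.06×0.2574 + 0.17×1.1123 + 0.16×1.1257 = 0.9056
MRP = 12.8% − 4.1% = 8.70%
E(R_P) = R_f + β_P × MRP = 4.1% + 0.9056 × 8.7% = 11.98%

11.98%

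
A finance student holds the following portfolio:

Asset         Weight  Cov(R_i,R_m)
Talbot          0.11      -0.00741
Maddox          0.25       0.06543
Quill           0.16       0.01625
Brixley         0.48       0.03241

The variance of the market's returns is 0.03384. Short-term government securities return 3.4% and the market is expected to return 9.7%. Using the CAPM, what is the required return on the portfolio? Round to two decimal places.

β_Talbot = -0.00741 / 0.03384 = -0.2190
β_Maddox = 0.06543 / 0.03384 = 1.9335
β_Quill = 0.01625 / 0.03384 = 0.4802
β_Brixley = 0.03241 / 0.03384 = 0.9577
β_P = Σ w_i β_i = 0.11×-0.2190 + 0.25×1.9335 + 0.16×0.4802 + 0.48×0.9577 = 0.9958
MRP = 9.7% − 3.4% = 6.30%
E(R_P) = R_f + β_P × MRP = 3.4% + 0.9958 × 6.3% = 9.67%

9.67%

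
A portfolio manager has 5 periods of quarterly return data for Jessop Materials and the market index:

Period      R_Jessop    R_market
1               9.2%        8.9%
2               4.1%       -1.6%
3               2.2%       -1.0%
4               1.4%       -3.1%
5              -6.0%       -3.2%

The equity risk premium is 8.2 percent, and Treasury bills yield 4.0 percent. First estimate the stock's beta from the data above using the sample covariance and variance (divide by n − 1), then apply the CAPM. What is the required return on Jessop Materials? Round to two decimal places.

11.03%

Mean R_i = (9.2 + 4.1 + 2.2 + 1.4 − 6.0) / 5 = 2.1800%
Mean R_m = (8.9 − 1.6 − 1.0 − 3.1 − 3.2) / 5 = 0.0000%
Σ(R_i − R̄_i)(R_m − R̄_m) = 87.9800  ⇒  Cov = 87.9800 / 4 = 21.9950
Σ(R_m − R̄_m)² = 102.6200  ⇒  Var(R_m) = 102.6200 / 4 = 25.6550
β = Cov / Var(R_m) = 21.9950 / 25.6550 = 0.8573
E(R) = R_f + β × MRP = 4.0% + 0.8573 × 8.2% = 11.03%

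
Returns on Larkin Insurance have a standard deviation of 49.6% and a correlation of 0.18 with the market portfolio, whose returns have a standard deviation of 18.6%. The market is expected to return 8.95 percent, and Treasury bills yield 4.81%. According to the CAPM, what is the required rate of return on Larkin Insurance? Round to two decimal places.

β = ρ × σ_i / σ_m = 0.18 × 49.6% / 18.6% = 0.4800
MRP = 8.95% − 4.81% = 4.14%
E(R) = 4.81% + 0.4800 × 4.14% = 6.80%

6.80%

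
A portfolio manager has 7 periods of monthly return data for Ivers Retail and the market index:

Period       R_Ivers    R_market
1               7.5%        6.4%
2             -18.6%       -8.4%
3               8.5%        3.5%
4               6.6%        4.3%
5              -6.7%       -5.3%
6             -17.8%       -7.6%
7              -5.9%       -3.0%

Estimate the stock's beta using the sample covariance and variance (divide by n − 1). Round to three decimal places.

1.855

Mean R_i = (7.5 − 18.6 + 8.5 + 6.6 − 6.7 − 17.8 − 5.9) / 7 = -3.7714%
Mean R_m = (6.4 − 8.4 + 3.5 + 4.3 − 5.3 − 7.6 − 3.0) / 7 = -1.4429%
Σ(R_i − R̄_i)(R_m − R̄_m) = 412.7686  ⇒  Cov = 412.7686 / 6 = 68.7948
Σ(R_m − R̄_m)² = 222.5371  ⇒  Var(R_m) = 222.5371 / 6 = 37.0895
β = Cov / Var(R_m) = 68.7948 / 37.0895 = 1.8548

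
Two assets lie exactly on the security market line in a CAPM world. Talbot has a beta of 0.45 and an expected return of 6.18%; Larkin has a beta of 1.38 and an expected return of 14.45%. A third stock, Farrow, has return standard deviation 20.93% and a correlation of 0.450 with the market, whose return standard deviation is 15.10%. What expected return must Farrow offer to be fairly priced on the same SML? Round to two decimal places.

7.72%

MRP = (14.45% − 6.18%) / (1.38 − 0.45) = 8.8925%
R_f = 6.18% − 0.45 × 8.8925% = 2.1784%
β_Farrow = ρ·σ_i/σ_m = 0.450 × 20.93 / 15.10 = 0.6237
E(R_Farrow) = R_f + β × MRP = 2.1784% + 0.6237 × 8.8925% = 7.72%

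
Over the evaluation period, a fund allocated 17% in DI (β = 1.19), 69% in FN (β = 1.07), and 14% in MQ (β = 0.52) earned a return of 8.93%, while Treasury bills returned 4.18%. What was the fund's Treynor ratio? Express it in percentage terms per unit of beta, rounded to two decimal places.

4.69%

β_P = 0.17×1.19 + 0.69×1.07 + 0.14×0.52 = 1.0134
Treynor = (R_P − R_f) / β_P = (8.93% − 4.18%) / 1.0134 = 4.75% / 1.0134 = 4.69%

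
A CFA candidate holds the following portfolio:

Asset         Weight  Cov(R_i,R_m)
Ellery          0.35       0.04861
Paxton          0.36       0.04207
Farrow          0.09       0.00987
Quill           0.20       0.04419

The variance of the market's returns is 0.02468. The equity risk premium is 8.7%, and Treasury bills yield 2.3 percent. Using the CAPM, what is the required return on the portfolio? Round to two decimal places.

17.06%

β_Ellery = 0.04861 / 0.02468 = 1.9696
β_Paxton = 0.04207 / 0.02468 = 1.7046
β_Farrow = 0.00987 / 0.02468 = 0.3999
β_Quill = 0.04419 / 0.02468 = 1.7905
β_P = Σ w_i β_i = 0.35×1.9696 + 0.36×1.7046 + 0.09×0.3999 + 0.20×1.7905 = 1.6971
E(R_P) = R_f + β_P × MRP = 2.3% + 1.6971 × 8.7% = 17.06%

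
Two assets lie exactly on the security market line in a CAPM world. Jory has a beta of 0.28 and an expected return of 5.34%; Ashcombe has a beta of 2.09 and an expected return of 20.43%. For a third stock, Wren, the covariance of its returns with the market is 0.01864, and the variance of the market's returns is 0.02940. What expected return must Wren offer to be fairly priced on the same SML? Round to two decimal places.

MRP = (20.43% − 5.34%) / (2.09 − 0.28) = 8.3370%
R_f = 5.34% − 0.28 × 8.3370% = 3.0056%
β_Wren = Cov / Var(R_m) = 0.01864 / 0.02940 = 0.6340
E(R_Wren) = R_f + β × MRP = 3.0056% + 0.6340 × 8.3370% = 8.29%

8.29%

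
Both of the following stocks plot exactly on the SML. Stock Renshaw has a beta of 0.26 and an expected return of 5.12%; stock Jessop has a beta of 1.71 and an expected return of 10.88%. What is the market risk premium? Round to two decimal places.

Both satisfy E(R) = R_f + β·MRP, so the slope of the SML is
MRP = (10.88% − 5.12%) / (1.71 − 0.26) = 5.76% / 1.45 = 3.9724%

3.97%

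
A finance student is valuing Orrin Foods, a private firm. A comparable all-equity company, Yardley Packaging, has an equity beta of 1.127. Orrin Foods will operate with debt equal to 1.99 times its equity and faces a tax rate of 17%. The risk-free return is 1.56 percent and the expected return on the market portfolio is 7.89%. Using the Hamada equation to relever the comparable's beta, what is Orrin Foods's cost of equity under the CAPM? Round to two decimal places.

20.48%

β_L = β_U × [1 + (1 − t)(D/E)] = 1.127 × [1 + (1 − 0.17) × 1.99]
    = 1.127 × [1 + 0.83 × 1.99] = 1.127 × 2.6517 = 2.9885
MRP = 7.89% − 1.56% = 6.33%
E(R) = R_f + β_L × MRP = 1.56% + 2.9885 × 6.33% = 20.48%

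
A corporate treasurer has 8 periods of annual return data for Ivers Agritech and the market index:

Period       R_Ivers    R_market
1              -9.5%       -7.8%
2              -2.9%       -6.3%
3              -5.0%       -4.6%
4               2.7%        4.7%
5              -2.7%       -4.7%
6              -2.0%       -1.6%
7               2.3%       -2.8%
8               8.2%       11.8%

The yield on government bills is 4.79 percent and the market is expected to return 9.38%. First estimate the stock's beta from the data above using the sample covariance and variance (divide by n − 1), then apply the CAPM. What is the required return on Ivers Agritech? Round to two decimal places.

Mean R_i = (-9.5 − 2.9 − 5.0 + 2.7 − 2.7 − 2.0 + 2.3 + 8.2) / 8 = -1.1125%
Mean R_m = (-7.8 − 6.3 − 4.6 + 4.7 − 4.7 − 1.6 − 2.8 + 11.8) / 8 = -1.4125%
Σ(R_i − R̄_i)(R_m − R̄_m) = 221.6988  ⇒  Cov = 221.6988 / 7 = 31.6713
Σ(R_m − R̄_m)² = 299.5488  ⇒  Var(R_m) = 299.5488 / 7 = 42.7927
β = Cov / Var(R_m) = 31.6713 / 42.7927 = 0.7401
MRP = 9.38% − 4.79% = 4.59%
E(R) = R_f + β × MRP = 4.79% + 0.7401 × 4.59% = 8.19%

8.19%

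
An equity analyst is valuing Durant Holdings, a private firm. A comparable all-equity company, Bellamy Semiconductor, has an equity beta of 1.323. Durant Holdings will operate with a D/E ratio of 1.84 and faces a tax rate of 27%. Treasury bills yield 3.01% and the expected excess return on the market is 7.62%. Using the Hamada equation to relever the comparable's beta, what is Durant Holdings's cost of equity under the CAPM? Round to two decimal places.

β_L = β_U × [1 + (1 − t)(D/E)] = 1.323 × [1 + (1 − 0.27) × 1.84]
    = 1.323 × [1 + 0.73 × 1.84] = 1.323 × 2.3432 = 3.1001
E(R) = R_f + β_L × MRP = 3.01% + 3.1001 × 7.62% = 26.63%

26.63%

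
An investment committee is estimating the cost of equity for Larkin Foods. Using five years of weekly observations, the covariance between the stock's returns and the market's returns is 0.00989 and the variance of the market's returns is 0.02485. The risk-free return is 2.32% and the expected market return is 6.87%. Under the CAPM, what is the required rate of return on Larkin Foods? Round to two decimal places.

4.13%

β = Cov(R_i, R_m) / Var(R_m) = 0.00989 / 0.02485 = 0.3980
MRP = 6.87% − 2.32% = 4.55%
E(R) = R_f + β × MRP = 2.32% + 0.3980 × 4.55% = 4.13%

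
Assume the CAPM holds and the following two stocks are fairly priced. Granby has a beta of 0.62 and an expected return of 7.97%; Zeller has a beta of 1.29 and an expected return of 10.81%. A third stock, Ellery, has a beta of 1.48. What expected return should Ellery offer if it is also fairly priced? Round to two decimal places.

MRP (SML slope) = (10.81% − 7.97%) / (1.29 − 0.62) = 2.84% / 0.67 = 4.2388%
R_f (intercept) = 7.97% − 0.62 × 4.2388% = 5.3419%
E(R_Ellery) = R_f + β × MRP = 5.3419% + 1.48 × 4.2388% = 11.62%

11.62%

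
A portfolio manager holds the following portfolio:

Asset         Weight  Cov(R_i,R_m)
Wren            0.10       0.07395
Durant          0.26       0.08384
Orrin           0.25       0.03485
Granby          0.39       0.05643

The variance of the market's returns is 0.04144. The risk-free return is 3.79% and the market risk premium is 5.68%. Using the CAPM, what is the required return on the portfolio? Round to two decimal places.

β_Wren = 0.07395 / 0.04144 = 1.7845
β_Durant = 0.08384 / 0.04144 = 2.0232
β_Orrin = 0.03485 / 0.04144 = 0.8410
β_Granby = 0.05643 / 0.04144 = 1.3617
β_P = Σ w_i β_i = 0.10×1.7845 + 0.26×2.0232 + 0.25×0.8410 + 0.39×1.3617 = 1.4458
E(R_P) = R_f + β_P × MRP = 3.79% + 1.4458 × 5.68% = 12.00%

12.00%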